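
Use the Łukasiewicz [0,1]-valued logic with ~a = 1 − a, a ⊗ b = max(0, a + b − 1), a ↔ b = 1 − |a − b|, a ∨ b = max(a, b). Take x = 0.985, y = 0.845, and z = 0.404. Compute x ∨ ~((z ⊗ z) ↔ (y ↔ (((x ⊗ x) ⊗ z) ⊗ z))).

z ⊗ z = max(0, 0.404 + 0.404 − 1) = max(0, -0.192) = 0.000
x ⊗ x = max(0, 0.985 + 0.985 − 1) = max(0, 0.970) = 0.970
(x ⊗ x) ⊗ z = max(0, 0.970 + 0.404 − 1) = max(0, 0.374) = 0.374
((x ⊗ x) ⊗ z) ⊗ z = max(0, 0.374 + 0.404 − 1) = max(0, -0.222) = 0.000
y ↔ (((x ⊗ x) ⊗ z) ⊗ z) = 1 − |0.845 − 0.000| = 1 − 0.845 = 0.155
(z ⊗ z) ↔ (y ↔ (((x ⊗ x) ⊗ z) ⊗ z)) = 1 − |0.000 − 0.155| = 1 − 0.155 = 0.845
~((z ⊗ z) ↔ (y ↔ (((x ⊗ x) ⊗ z) ⊗ z))) = 1 − 0.845 = 0.155
x ∨ ~((z ⊗ z) ↔ (y ↔ (((x ⊗ x) ⊗ z) ⊗ z))) = max(0.985, 0.155) = 0.985

0.985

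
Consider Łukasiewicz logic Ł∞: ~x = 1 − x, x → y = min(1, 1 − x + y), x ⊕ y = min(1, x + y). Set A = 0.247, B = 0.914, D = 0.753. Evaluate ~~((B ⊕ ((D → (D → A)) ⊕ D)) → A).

D → A = min(1, 1 − 0.753 + 0.247) = min(1, 0.494) = 0.494
D → (D → A) = min(1, 1 − 0.753 + 0.494) = min(1, 0.741) = 0.741
(D → (D → A)) ⊕ D = min(1, 0.741 + 0.753) = min(1, 1.494) = 1.000
B ⊕ ((D → (D → A)) ⊕ D) = min(1, 0.914 + 1.000) = min(1, 1.914) = 1.000
(B ⊕ ((D → (D → A)) ⊕ D)) → A = min(1, 1 − 1.000 + 0.247) = min(1, 0.247) = 0.247
~((B ⊕ ((D → (D → A)) ⊕ D)) → A) = 1 − 0.247 = 0.753
~~((B ⊕ ((D → (D → A)) ⊕ D)) → A) = 1 − 0.753 = 0.247

0.247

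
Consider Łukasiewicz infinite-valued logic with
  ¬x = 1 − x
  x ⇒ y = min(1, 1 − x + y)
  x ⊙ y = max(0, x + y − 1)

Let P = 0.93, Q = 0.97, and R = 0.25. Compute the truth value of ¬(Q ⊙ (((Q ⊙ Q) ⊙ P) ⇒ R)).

0.65

Q ⊙ Q = max(0, 0.97 + 0.97 − 1) = max(0, 0.94) = 0.94
(Q ⊙ Q) ⊙ P = max(0, 0.94 + 0.93 − 1) = max(0, 0.87) = 0.87
((Q ⊙ Q) ⊙ P) ⇒ R = min(1, 1 − 0.87 + 0.25) = min(1, 0.38) = 0.38
Q ⊙ (((Q ⊙ Q) ⊙ P) ⇒ R) = max(0, 0.97 + 0.38 − 1) = max(0, 0.35) = 0.35
¬(Q ⊙ (((Q ⊙ Q) ⊙ P) ⇒ R)) = 1 − 0.35 = 0.65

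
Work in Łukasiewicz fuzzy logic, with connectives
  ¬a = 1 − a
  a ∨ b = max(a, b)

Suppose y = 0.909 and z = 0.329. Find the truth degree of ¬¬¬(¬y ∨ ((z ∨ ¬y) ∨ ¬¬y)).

¬y = 1 − 0.909 = 0.091
z ∨ ¬y = max(0.329, 0.091) = 0.329
¬¬y = 1 − 0.091 = 0.909
(z ∨ ¬y) ∨ ¬¬y = max(0.329, 0.909) = 0.909
¬y ∨ ((z ∨ ¬y) ∨ ¬¬y) = max(0.091, 0.909) = 0.909
¬(¬y ∨ ((z ∨ ¬y) ∨ ¬¬y)) = 1 − 0.909 = 0.091
¬¬(¬y ∨ ((z ∨ ¬y) ∨ ¬¬y)) = 1 − 0.091 = 0.909
¬¬¬(¬y ∨ ((z ∨ ¬y) ∨ ¬¬y)) = 1 − 0.909 = 0.091

0.091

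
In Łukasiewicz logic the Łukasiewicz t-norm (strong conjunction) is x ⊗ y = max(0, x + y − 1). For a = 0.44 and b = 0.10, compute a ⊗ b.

0.00

a ⊗ b = max(0, 0.44 + 0.10 − 1) = max(0, -0.46) = 0.00
For comparison, the Gödel (minimum) t-norm min(x, y) would give 0.10.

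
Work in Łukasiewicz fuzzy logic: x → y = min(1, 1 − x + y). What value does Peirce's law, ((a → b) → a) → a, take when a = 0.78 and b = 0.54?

0.78

a → b = min(1, 1 − 0.78 + 0.54) = min(1, 0.76) = 0.76
(a → b) → a = min(1, 1 − 0.76 + 0.78) = min(1, 1.02) = 1.00
((a → b) → a) → a = min(1, 1 − 1.00 + 0.78) = min(1, 0.78) = 0.78
(The value 0.78 < 1 shows this instance is not satisfied; not a Ł∞-tautology in general.)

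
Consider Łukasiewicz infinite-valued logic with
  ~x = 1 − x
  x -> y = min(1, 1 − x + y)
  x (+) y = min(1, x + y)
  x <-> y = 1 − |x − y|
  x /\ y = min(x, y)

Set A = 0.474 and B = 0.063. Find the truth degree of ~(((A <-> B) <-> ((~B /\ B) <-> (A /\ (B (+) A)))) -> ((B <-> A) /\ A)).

0.526

A <-> B = 1 − |0.474 − 0.063| = 1 − 0.411 = 0.589
~B = 1 − 0.063 = 0.937
~B /\ B = min(0.937, 0.063) = 0.063
B (+) A = min(1, 0.063 + 0.474) = min(1, 0.537) = 0.537
A /\ (B (+) A) = min(0.474, 0.537) = 0.474
(~B /\ B) <-> (A /\ (B (+) A)) = 1 − |0.063 − 0.474| = 1 − 0.411 = 0.589
(A <-> B) <-> ((~B /\ B) <-> (A /\ (B (+) A))) = 1 − |0.589 − 0.589| = 1 − 0.000 = 1.000
B <-> A = 1 − |0.063 − 0.474| = 1 − 0.411 = 0.589
(B <-> A) /\ A = min(0.589, 0.474) = 0.474
((A <-> B) <-> ((~B /\ B) <-> (A /\ (B (+) A)))) -> ((B <-> A) /\ A) = min(1, 1 − 1.000 + 0.474) = min(1, 0.474) = 0.474
~(((A <-> B) <-> ((~B /\ B) <-> (A /\ (B (+) A)))) -> ((B <-> A) /\ A)) = 1 − 0.474 = 0.526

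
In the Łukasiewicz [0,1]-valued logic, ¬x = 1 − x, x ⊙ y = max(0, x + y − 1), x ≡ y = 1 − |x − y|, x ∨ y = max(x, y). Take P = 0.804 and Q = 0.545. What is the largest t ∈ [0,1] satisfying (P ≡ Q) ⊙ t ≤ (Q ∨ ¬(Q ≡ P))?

P ≡ Q = 1 − |0.804 − 0.545| = 1 − 0.259 = 0.741
So the left factor is P ≡ Q = 0.741.
Q ≡ P = 1 − |0.545 − 0.804| = 1 − 0.259 = 0.741
¬(Q ≡ P) = 1 − 0.741 = 0.259
Q ∨ ¬(Q ≡ P) = max(0.545, 0.259) = 0.545
So the right-hand bound is Q ∨ ¬(Q ≡ P) = 0.545.
The residuum of the Łukasiewicz t-norm gives the supremum: min(1, 1 − 0.741 + 0.545).
1 − 0.741 + 0.545 = 0.804, so t = min(1, 0.804) = 0.804.
Check: 0.741 ⊙ 0.804 = max(0, 0.545) = 0.545 ≤ 0.545.

0.804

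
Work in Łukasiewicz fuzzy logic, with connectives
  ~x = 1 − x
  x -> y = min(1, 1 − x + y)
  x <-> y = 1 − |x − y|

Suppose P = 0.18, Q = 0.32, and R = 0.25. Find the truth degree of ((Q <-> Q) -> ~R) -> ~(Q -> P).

0.39

Q <-> Q = 1 − |0.32 − 0.32| = 1 − 0.00 = 1.00
~R = 1 − 0.25 = 0.75
(Q <-> Q) -> ~R = min(1, 1 − 1.00 + 0.75) = min(1, 0.75) = 0.75
Q -> P = min(1, 1 − 0.32 + 0.18) = min(1, 0.86) = 0.86
~(Q -> P) = 1 − 0.86 = 0.14
((Q <-> Q) -> ~R) -> ~(Q -> P) = min(1, 1 − 0.75 + 0.14) = min(1, 0.39) = 0.39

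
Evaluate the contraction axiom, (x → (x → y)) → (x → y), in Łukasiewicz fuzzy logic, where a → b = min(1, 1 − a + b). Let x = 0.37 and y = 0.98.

x → y = min(1, 1 − 0.37 + 0.98) = min(1, 1.61) = 1.00
x → (x → y) = min(1, 1 − 0.37 + 1.00) = min(1, 1.63) = 1.00
(x → (x → y)) → (x → y) = min(1, 1 − 1.00 + 1.00) = min(1, 1.00) = 1.00

1.00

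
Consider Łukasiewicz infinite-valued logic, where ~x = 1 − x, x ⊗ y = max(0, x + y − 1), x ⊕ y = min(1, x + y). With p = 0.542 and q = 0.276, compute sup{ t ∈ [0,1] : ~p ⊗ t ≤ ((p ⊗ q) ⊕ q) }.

~p = 1 − 0.542 = 0.458
So the left factor is ~p = 0.458.
p ⊗ q = max(0, 0.542 + 0.276 − 1) = max(0, -0.182) = 0.000
(p ⊗ q) ⊕ q = min(1, 0.000 + 0.276) = min(1, 0.276) = 0.276
So the right-hand bound is (p ⊗ q) ⊕ q = 0.276.
The residuum of the Łukasiewicz t-norm gives the supremum: min(1, 1 − 0.458 + 0.276).
1 − 0.458 + 0.276 = 0.818, so t = min(1, 0.818) = 0.818.
Check: 0.458 ⊗ 0.818 = max(0, 0.276) = 0.276 ≤ 0.276.

0.818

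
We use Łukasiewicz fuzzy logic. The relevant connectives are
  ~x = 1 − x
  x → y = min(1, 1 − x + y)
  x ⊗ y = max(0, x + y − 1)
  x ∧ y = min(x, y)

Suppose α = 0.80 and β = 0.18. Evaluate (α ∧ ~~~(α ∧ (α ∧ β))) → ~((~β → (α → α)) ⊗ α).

0.40

α ∧ β = min(0.80, 0.18) = 0.18
α ∧ (α ∧ β) = min(0.80, 0.18) = 0.18
~(α ∧ (α ∧ β)) = 1 − 0.18 = 0.82
~~(α ∧ (α ∧ β)) = 1 − 0.82 = 0.18
~~~(α ∧ (α ∧ β)) = 1 − 0.18 = 0.82
α ∧ ~~~(α ∧ (α ∧ β)) = min(0.80, 0.82) = 0.80
~β = 1 − 0.18 = 0.82
α → α = min(1, 1 − 0.80 + 0.80) = min(1, 1.00) = 1.00
~β → (α → α) = min(1, 1 − 0.82 + 1.00) = min(1, 1.18) = 1.00
(~β → (α → α)) ⊗ α = max(0, 1.00 + 0.80 − 1) = max(0, 0.80) = 0.80
~((~β → (α → α)) ⊗ α) = 1 − 0.80 = 0.20
(α ∧ ~~~(α ∧ (α ∧ β))) → ~((~β → (α → α)) ⊗ α) = min(1, 1 − 0.80 + 0.20) = min(1, 0.40) = 0.40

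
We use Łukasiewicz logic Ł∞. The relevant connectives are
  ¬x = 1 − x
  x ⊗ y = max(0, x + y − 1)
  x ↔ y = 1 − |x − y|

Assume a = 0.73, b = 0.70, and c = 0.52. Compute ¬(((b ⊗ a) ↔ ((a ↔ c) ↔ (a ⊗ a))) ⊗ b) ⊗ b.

0.24

b ⊗ a = max(0, 0.70 + 0.73 − 1) = max(0, 0.43) = 0.43
a ↔ c = 1 − |0.73 − 0.52| = 1 − 0.21 = 0.79
a ⊗ a = max(0, 0.73 + 0.73 − 1) = max(0, 0.46) = 0.46
(a ↔ c) ↔ (a ⊗ a) = 1 − |0.79 − 0.46| = 1 − 0.33 = 0.67
(b ⊗ a) ↔ ((a ↔ c) ↔ (a ⊗ a)) = 1 − |0.43 − 0.67| = 1 − 0.24 = 0.76
((b ⊗ a) ↔ ((a ↔ c) ↔ (a ⊗ a))) ⊗ b = max(0, 0.76 + 0.70 − 1) = max(0, 0.46) = 0.46
¬(((b ⊗ a) ↔ ((a ↔ c) ↔ (a ⊗ a))) ⊗ b) = 1 − 0.46 = 0.54
¬(((b ⊗ a) ↔ ((a ↔ c) ↔ (a ⊗ a))) ⊗ b) ⊗ b = max(0, 0.54 + 0.70 − 1) = max(0, 0.24) = 0.24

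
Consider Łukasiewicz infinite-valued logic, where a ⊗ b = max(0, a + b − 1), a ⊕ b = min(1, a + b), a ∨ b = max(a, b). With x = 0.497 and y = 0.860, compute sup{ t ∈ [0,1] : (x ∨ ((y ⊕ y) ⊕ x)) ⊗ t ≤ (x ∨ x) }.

y ⊕ y = min(1, 0.860 + 0.860) = min(1, 1.720) = 1.000
(y ⊕ y) ⊕ x = min(1, 1.000 + 0.497) = min(1, 1.497) = 1.000
x ∨ ((y ⊕ y) ⊕ x) = max(0.497, 1.000) = 1.000
So the left factor is x ∨ ((y ⊕ y) ⊕ x) = 1.000.
x ∨ x = max(0.497, 0.497) = 0.497
So the right-hand bound is x ∨ x = 0.497.
The residuum of the Łukasiewicz t-norm gives the supremum: min(1, 1 − 1.000 + 0.497).
1 − 1.000 + 0.497 = 0.497, so t = min(1, 0.497) = 0.497.
Check: 1.000 ⊗ 0.497 = max(0, 0.497) = 0.497 ≤ 0.497.

0.497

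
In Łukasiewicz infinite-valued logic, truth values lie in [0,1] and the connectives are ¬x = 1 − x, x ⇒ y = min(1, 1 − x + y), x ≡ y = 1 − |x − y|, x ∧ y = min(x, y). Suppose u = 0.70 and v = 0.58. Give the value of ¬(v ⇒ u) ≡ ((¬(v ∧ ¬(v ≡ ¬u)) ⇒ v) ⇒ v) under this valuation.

v ⇒ u = min(1, 1 − 0.58 + 0.70) = min(1, 1.12) = 1.00
¬(v ⇒ u) = 1 − 1.00 = 0.00
¬u = 1 − 0.70 = 0.30
v ≡ ¬u = 1 − |0.58 − 0.30| = 1 − 0.28 = 0.72
¬(v ≡ ¬u) = 1 − 0.72 = 0.28
v ∧ ¬(v ≡ ¬u) = min(0.58, 0.28) = 0.28
¬(v ∧ ¬(v ≡ ¬u)) = 1 − 0.28 = 0.72
¬(v ∧ ¬(v ≡ ¬u)) ⇒ v = min(1, 1 − 0.72 + 0.58) = min(1, 0.86) = 0.86
(¬(v ∧ ¬(v ≡ ¬u)) ⇒ v) ⇒ v = min(1, 1 − 0.86 + 0.58) = min(1, 0.72) = 0.72
¬(v ⇒ u) ≡ ((¬(v ∧ ¬(v ≡ ¬u)) ⇒ v) ⇒ v) = 1 − |0.00 − 0.72| = 1 − 0.72 = 0.28

0.28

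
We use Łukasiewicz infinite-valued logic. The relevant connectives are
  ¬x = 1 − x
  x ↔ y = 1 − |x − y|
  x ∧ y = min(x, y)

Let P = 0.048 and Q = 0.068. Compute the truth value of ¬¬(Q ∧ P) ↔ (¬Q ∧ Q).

0.980

Q ∧ P = min(0.068, 0.048) = 0.048
¬(Q ∧ P) = 1 − 0.048 = 0.952
¬¬(Q ∧ P) = 1 − 0.952 = 0.048
¬Q = 1 − 0.068 = 0.932
¬Q ∧ Q = min(0.932, 0.068) = 0.068
¬¬(Q ∧ P) ↔ (¬Q ∧ Q) = 1 − |0.048 − 0.068| = 1 − 0.020 = 0.980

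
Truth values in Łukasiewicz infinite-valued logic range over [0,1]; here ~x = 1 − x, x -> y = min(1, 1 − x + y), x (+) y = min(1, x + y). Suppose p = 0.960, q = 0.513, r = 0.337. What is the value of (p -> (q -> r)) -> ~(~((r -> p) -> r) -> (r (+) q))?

q -> r = min(1, 1 − 0.513 + 0.337) = min(1, 0.824) = 0.824
p -> (q -> r) = min(1, 1 − 0.960 + 0.824) = min(1, 0.864) = 0.864
r -> p = min(1, 1 − 0.337 + 0.960) = min(1, 1.623) = 1.000
(r -> p) -> r = min(1, 1 − 1.000 + 0.337) = min(1, 0.337) = 0.337
~((r -> p) -> r) = 1 − 0.337 = 0.663
r (+) q = min(1, 0.337 + 0.513) = min(1, 0.850) = 0.850
~((r -> p) -> r) -> (r (+) q) = min(1, 1 − 0.663 + 0.850) = min(1, 1.187) = 1.000
~(~((r -> p) -> r) -> (r (+) q)) = 1 − 1.000 = 0.000
(p -> (q -> r)) -> ~(~((r -> p) -> r) -> (r (+) q)) = min(1, 1 − 0.864 + 0.000) = min(1, 0.136) = 0.136

0.136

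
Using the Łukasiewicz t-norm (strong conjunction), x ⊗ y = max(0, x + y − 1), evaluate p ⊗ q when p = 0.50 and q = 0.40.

0.00

p ⊗ q = max(0, 0.50 + 0.40 − 1) = max(0, -0.10) = 0.00
For comparison, the Gödel (minimum) t-norm min(x, y) would give 0.40.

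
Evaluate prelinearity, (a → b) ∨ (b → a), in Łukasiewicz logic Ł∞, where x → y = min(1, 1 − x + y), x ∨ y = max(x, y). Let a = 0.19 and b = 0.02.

a → b = min(1, 1 − 0.19 + 0.02) = min(1, 0.83) = 0.83
b → a = min(1, 1 − 0.02 + 0.19) = min(1, 1.17) = 1.00
(a → b) ∨ (b → a) = max(0.83, 1.00) = 1.00
(As expected: a Ł∞-tautology — holds in every MV-chain.)

1.00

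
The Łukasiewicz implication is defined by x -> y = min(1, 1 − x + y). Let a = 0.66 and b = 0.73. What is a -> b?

1.00

a -> b = min(1, 1 − 0.66 + 0.73) = min(1, 1.07) = 1.00
For comparison, the Gödel implication (1 if x ≤ y else y) would give 1.00.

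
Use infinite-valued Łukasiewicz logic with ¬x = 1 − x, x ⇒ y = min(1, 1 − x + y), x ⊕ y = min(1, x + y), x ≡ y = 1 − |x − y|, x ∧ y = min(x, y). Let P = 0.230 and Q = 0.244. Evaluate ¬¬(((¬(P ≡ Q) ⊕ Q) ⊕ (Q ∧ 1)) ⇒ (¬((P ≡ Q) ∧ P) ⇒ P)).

P ≡ Q = 1 − |0.230 − 0.244| = 1 − 0.014 = 0.986
¬(P ≡ Q) = 1 − 0.986 = 0.014
¬(P ≡ Q) ⊕ Q = min(1, 0.014 + 0.244) = min(1, 0.258) = 0.258
Q ∧ 1 = min(0.244, 1.000) = 0.244
(¬(P ≡ Q) ⊕ Q) ⊕ (Q ∧ 1) = min(1, 0.258 + 0.244) = min(1, 0.502) = 0.502
(P ≡ Q) ∧ P = min(0.986, 0.230) = 0.230
¬((P ≡ Q) ∧ P) = 1 − 0.230 = 0.770
¬((P ≡ Q) ∧ P) ⇒ P = min(1, 1 − 0.770 + 0.230) = min(1, 0.460) = 0.460
((¬(P ≡ Q) ⊕ Q) ⊕ (Q ∧ 1)) ⇒ (¬((P ≡ Q) ∧ P) ⇒ P) = min(1, 1 − 0.502 + 0.460) = min(1, 0.958) = 0.958
¬(((¬(P ≡ Q) ⊕ Q) ⊕ (Q ∧ 1)) ⇒ (¬((P ≡ Q) ∧ P) ⇒ P)) = 1 − 0.958 = 0.042
¬¬(((¬(P ≡ Q) ⊕ Q) ⊕ (Q ∧ 1)) ⇒ (¬((P ≡ Q) ∧ P) ⇒ P)) = 1 − 0.042 = 0.958

0.958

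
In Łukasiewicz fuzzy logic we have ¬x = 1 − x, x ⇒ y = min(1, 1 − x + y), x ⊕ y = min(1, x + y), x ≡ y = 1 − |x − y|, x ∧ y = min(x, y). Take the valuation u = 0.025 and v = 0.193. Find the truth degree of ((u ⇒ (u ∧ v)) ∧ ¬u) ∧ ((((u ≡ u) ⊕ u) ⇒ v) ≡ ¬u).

u ∧ v = min(0.025, 0.193) = 0.025
u ⇒ (u ∧ v) = min(1, 1 − 0.025 + 0.025) = min(1, 1.000) = 1.000
¬u = 1 − 0.025 = 0.975
(u ⇒ (u ∧ v)) ∧ ¬u = min(1.000, 0.975) = 0.975
u ≡ u = 1 − |0.025 − 0.025| = 1 − 0.000 = 1.000
(u ≡ u) ⊕ u = min(1, 1.000 + 0.025) = min(1, 1.025) = 1.000
((u ≡ u) ⊕ u) ⇒ v = min(1, 1 − 1.000 + 0.193) = min(1, 0.193) = 0.193
(((u ≡ u) ⊕ u) ⇒ v) ≡ ¬u = 1 − |0.193 − 0.975| = 1 − 0.782 = 0.218
((u ⇒ (u ∧ v)) ∧ ¬u) ∧ ((((u ≡ u) ⊕ u) ⇒ v) ≡ ¬u) = min(0.975, 0.218) = 0.218

0.218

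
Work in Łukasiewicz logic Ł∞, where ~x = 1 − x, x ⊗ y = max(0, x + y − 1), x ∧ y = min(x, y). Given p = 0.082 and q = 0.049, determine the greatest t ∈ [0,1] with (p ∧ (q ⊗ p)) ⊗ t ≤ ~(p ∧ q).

1.000

q ⊗ p = max(0, 0.049 + 0.082 − 1) = max(0, -0.869) = 0.000
p ∧ (q ⊗ p) = min(0.082, 0.000) = 0.000
So the left factor is p ∧ (q ⊗ p) = 0.000.
p ∧ q = min(0.082, 0.049) = 0.049
~(p ∧ q) = 1 − 0.049 = 0.951
So the right-hand bound is ~(p ∧ q) = 0.951.
The residuum of the Łukasiewicz t-norm gives the supremum: min(1, 1 − 0.000 + 0.951).
1 − 0.000 + 0.951 = 1.951, so t = min(1, 1.951) = 1.000.
Check: 0.000 ⊗ 1.000 = max(0, 0.000) = 0.000 ≤ 0.951.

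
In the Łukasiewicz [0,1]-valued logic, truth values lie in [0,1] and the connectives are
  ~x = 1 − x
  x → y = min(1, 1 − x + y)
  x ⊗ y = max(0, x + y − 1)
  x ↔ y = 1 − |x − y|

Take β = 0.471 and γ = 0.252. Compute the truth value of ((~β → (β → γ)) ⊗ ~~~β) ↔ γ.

0.723

~β = 1 − 0.471 = 0.529
β → γ = min(1, 1 − 0.471 + 0.252) = min(1, 0.781) = 0.781
~β → (β → γ) = min(1, 1 − 0.529 + 0.781) = min(1, 1.252) = 1.000
~~β = 1 − 0.529 = 0.471
~~~β = 1 − 0.471 = 0.529
(~β → (β → γ)) ⊗ ~~~β = max(0, 1.000 + 0.529 − 1) = max(0, 0.529) = 0.529
((~β → (β → γ)) ⊗ ~~~β) ↔ γ = 1 − |0.529 − 0.252| = 1 − 0.277 = 0.723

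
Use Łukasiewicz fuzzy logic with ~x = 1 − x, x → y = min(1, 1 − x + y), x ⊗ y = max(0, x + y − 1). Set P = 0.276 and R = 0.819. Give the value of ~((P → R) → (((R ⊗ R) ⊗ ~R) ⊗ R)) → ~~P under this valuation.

0.276

P → R = min(1, 1 − 0.276 + 0.819) = min(1, 1.543) = 1.000
R ⊗ R = max(0, 0.819 + 0.819 − 1) = max(0, 0.638) = 0.638
~R = 1 − 0.819 = 0.181
(R ⊗ R) ⊗ ~R = max(0, 0.638 + 0.181 − 1) = max(0, -0.181) = 0.000
((R ⊗ R) ⊗ ~R) ⊗ R = max(0, 0.000 + 0.819 − 1) = max(0, -0.181) = 0.000
(P → R) → (((R ⊗ R) ⊗ ~R) ⊗ R) = min(1, 1 − 1.000 + 0.000) = min(1, 0.000) = 0.000
~((P → R) → (((R ⊗ R) ⊗ ~R) ⊗ R)) = 1 − 0.000 = 1.000
~P = 1 − 0.276 = 0.724
~~P = 1 − 0.724 = 0.276
~((P → R) → (((R ⊗ R) ⊗ ~R) ⊗ R)) → ~~P = min(1, 1 − 1.000 + 0.276) = min(1, 0.276) = 0.276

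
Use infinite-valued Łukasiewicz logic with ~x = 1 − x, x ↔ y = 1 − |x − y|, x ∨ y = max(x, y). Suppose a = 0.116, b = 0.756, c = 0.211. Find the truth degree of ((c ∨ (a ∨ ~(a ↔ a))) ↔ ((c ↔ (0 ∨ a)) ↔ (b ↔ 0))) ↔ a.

0.244

a ↔ a = 1 − |0.116 − 0.116| = 1 − 0.000 = 1.000
~(a ↔ a) = 1 − 1.000 = 0.000
a ∨ ~(a ↔ a) = max(0.116, 0.000) = 0.116
c ∨ (a ∨ ~(a ↔ a)) = max(0.211, 0.116) = 0.211
0 ∨ a = max(0.000, 0.116) = 0.116
c ↔ (0 ∨ a) = 1 − |0.211 − 0.116| = 1 − 0.095 = 0.905
b ↔ 0 = 1 − |0.756 − 0.000| = 1 − 0.756 = 0.244
(c ↔ (0 ∨ a)) ↔ (b ↔ 0) = 1 − |0.905 − 0.244| = 1 − 0.661 = 0.339
(c ∨ (a ∨ ~(a ↔ a))) ↔ ((c ↔ (0 ∨ a)) ↔ (b ↔ 0)) = 1 − |0.211 − 0.339| = 1 − 0.128 = 0.872
((c ∨ (a ∨ ~(a ↔ a))) ↔ ((c ↔ (0 ∨ a)) ↔ (b ↔ 0))) ↔ a = 1 − |0.872 − 0.116| = 1 − 0.756 = 0.244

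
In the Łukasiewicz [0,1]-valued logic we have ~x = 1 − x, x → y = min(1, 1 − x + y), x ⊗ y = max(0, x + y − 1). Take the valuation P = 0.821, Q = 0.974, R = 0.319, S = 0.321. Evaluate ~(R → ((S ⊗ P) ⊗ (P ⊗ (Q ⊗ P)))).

S ⊗ P = max(0, 0.321 + 0.821 − 1) = max(0, 0.142) = 0.142
Q ⊗ P = max(0, 0.974 + 0.821 − 1) = max(0, 0.795) = 0.795
P ⊗ (Q ⊗ P) = max(0, 0.821 + 0.795 − 1) = max(0, 0.616) = 0.616
(S ⊗ P) ⊗ (P ⊗ (Q ⊗ P)) = max(0, 0.142 + 0.616 − 1) = max(0, -0.242) = 0.000
R → ((S ⊗ P) ⊗ (P ⊗ (Q ⊗ P))) = min(1, 1 − 0.319 + 0.000) = min(1, 0.681) = 0.681
~(R → ((S ⊗ P) ⊗ (P ⊗ (Q ⊗ P)))) = 1 − 0.681 = 0.319

0.319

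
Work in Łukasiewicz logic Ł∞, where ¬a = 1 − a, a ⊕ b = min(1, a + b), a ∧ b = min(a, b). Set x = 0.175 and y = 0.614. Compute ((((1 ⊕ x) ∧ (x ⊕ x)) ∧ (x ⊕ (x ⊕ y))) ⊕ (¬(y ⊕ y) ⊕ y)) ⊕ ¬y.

1.000

1 ⊕ x = min(1, 1.000 + 0.175) = min(1, 1.175) = 1.000
x ⊕ x = min(1, 0.175 + 0.175) = min(1, 0.350) = 0.350
(1 ⊕ x) ∧ (x ⊕ x) = min(1.000, 0.350) = 0.350
x ⊕ y = min(1, 0.175 + 0.614) = min(1, 0.789) = 0.789
x ⊕ (x ⊕ y) = min(1, 0.175 + 0.789) = min(1, 0.964) = 0.964
((1 ⊕ x) ∧ (x ⊕ x)) ∧ (x ⊕ (x ⊕ y)) = min(0.350, 0.964) = 0.350
y ⊕ y = min(1, 0.614 + 0.614) = min(1, 1.228) = 1.000
¬(y ⊕ y) = 1 − 1.000 = 0.000
¬(y ⊕ y) ⊕ y = min(1, 0.000 + 0.614) = min(1, 0.614) = 0.614
(((1 ⊕ x) ∧ (x ⊕ x)) ∧ (x ⊕ (x ⊕ y))) ⊕ (¬(y ⊕ y) ⊕ y) = min(1, 0.350 + 0.614) = min(1, 0.964) = 0.964
¬y = 1 − 0.614 = 0.386
((((1 ⊕ x) ∧ (x ⊕ x)) ∧ (x ⊕ (x ⊕ y))) ⊕ (¬(y ⊕ y) ⊕ y)) ⊕ ¬y = min(1, 0.964 + 0.386) = min(1, 1.350) = 1.000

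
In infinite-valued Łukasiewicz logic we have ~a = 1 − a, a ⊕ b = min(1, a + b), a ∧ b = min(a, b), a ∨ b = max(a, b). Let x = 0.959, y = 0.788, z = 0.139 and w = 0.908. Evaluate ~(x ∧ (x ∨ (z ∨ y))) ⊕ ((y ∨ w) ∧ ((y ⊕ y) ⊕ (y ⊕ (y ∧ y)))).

z ∨ y = max(0.139, 0.788) = 0.788
x ∨ (z ∨ y) = max(0.959, 0.788) = 0.959
x ∧ (x ∨ (z ∨ y)) = min(0.959, 0.959) = 0.959
~(x ∧ (x ∨ (z ∨ y))) = 1 − 0.959 = 0.041
y ∨ w = max(0.788, 0.908) = 0.908
y ⊕ y = min(1, 0.788 + 0.788) = min(1, 1.576) = 1.000
y ∧ y = min(0.788, 0.788) = 0.788
y ⊕ (y ∧ y) = min(1, 0.788 + 0.788) = min(1, 1.576) = 1.000
(y ⊕ y) ⊕ (y ⊕ (y ∧ y)) = min(1, 1.000 + 1.000) = min(1, 2.000) = 1.000
(y ∨ w) ∧ ((y ⊕ y) ⊕ (y ⊕ (y ∧ y))) = min(0.908, 1.000) = 0.908
~(x ∧ (x ∨ (z ∨ y))) ⊕ ((y ∨ w) ∧ ((y ⊕ y) ⊕ (y ⊕ (y ∧ y)))) = min(1, 0.041 + 0.908) = min(1, 0.949) = 0.949

0.949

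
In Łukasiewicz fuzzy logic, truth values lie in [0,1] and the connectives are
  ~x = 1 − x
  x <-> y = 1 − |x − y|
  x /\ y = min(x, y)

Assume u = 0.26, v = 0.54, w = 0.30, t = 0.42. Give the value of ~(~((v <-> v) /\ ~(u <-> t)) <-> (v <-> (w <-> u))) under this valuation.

0.26

v <-> v = 1 − |0.54 − 0.54| = 1 − 0.00 = 1.00
u <-> t = 1 − |0.26 − 0.42| = 1 − 0.16 = 0.84
~(u <-> t) = 1 − 0.84 = 0.16
(v <-> v) /\ ~(u <-> t) = min(1.00, 0.16) = 0.16
~((v <-> v) /\ ~(u <-> t)) = 1 − 0.16 = 0.84
w <-> u = 1 − |0.30 − 0.26| = 1 − 0.04 = 0.96
v <-> (w <-> u) = 1 − |0.54 − 0.96| = 1 − 0.42 = 0.58
~((v <-> v) /\ ~(u <-> t)) <-> (v <-> (w <-> u)) = 1 − |0.84 − 0.58| = 1 − 0.26 = 0.74
~(~((v <-> v) /\ ~(u <-> t)) <-> (v <-> (w <-> u))) = 1 − 0.74 = 0.26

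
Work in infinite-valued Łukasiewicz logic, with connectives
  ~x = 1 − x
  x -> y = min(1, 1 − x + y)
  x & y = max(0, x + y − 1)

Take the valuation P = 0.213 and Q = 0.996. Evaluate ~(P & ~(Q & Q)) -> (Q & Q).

Q & Q = max(0, 0.996 + 0.996 − 1) = max(0, 0.992) = 0.992
~(Q & Q) = 1 − 0.992 = 0.008
P & ~(Q & Q) = max(0, 0.213 + 0.008 − 1) = max(0, -0.779) = 0.000
~(P & ~(Q & Q)) = 1 − 0.000 = 1.000
~(P & ~(Q & Q)) -> (Q & Q) = min(1, 1 − 1.000 + 0.992) = min(1, 0.992) = 0.992

0.992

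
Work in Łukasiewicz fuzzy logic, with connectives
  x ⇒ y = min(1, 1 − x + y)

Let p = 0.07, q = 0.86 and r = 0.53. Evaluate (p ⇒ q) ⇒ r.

0.53

p ⇒ q = min(1, 1 − 0.07 + 0.86) = min(1, 1.79) = 1.00
(p ⇒ q) ⇒ r = min(1, 1 − 1.00 + 0.53) = min(1, 0.53) = 0.53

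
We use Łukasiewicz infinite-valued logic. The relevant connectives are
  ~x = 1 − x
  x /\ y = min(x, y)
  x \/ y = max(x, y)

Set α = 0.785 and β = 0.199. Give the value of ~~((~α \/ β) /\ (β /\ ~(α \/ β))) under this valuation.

0.199

~α = 1 − 0.785 = 0.215
~α \/ β = max(0.215, 0.199) = 0.215
α \/ β = max(0.785, 0.199) = 0.785
~(α \/ β) = 1 − 0.785 = 0.215
β /\ ~(α \/ β) = min(0.199, 0.215) = 0.199
(~α \/ β) /\ (β /\ ~(α \/ β)) = min(0.215, 0.199) = 0.199
~((~α \/ β) /\ (β /\ ~(α \/ β))) = 1 − 0.199 = 0.801
~~((~α \/ β) /\ (β /\ ~(α \/ β))) = 1 − 0.801 = 0.199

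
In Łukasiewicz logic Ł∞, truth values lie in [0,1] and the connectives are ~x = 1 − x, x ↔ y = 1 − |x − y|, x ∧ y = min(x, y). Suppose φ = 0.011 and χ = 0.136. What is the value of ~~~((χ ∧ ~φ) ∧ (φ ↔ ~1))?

~φ = 1 − 0.011 = 0.989
χ ∧ ~φ = min(0.136, 0.989) = 0.136
~1 = 1 − 1.000 = 0.000
φ ↔ ~1 = 1 − |0.011 − 0.000| = 1 − 0.011 = 0.989
(χ ∧ ~φ) ∧ (φ ↔ ~1) = min(0.136, 0.989) = 0.136
~((χ ∧ ~φ) ∧ (φ ↔ ~1)) = 1 − 0.136 = 0.864
~~((χ ∧ ~φ) ∧ (φ ↔ ~1)) = 1 − 0.864 = 0.136
~~~((χ ∧ ~φ) ∧ (φ ↔ ~1)) = 1 − 0.136 = 0.864

0.864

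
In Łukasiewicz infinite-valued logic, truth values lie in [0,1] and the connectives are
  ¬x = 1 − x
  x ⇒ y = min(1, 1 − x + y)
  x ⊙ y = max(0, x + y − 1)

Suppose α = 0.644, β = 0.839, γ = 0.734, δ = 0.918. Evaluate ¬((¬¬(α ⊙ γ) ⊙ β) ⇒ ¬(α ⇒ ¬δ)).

0.000

α ⊙ γ = max(0, 0.644 + 0.734 − 1) = max(0, 0.378) = 0.378
¬(α ⊙ γ) = 1 − 0.378 = 0.622
¬¬(α ⊙ γ) = 1 − 0.622 = 0.378
¬¬(α ⊙ γ) ⊙ β = max(0, 0.378 + 0.839 − 1) = max(0, 0.217) = 0.217
¬δ = 1 − 0.918 = 0.082
α ⇒ ¬δ = min(1, 1 − 0.644 + 0.082) = min(1, 0.438) = 0.438
¬(α ⇒ ¬δ) = 1 − 0.438 = 0.562
(¬¬(α ⊙ γ) ⊙ β) ⇒ ¬(α ⇒ ¬δ) = min(1, 1 − 0.217 + 0.562) = min(1, 1.345) = 1.000
¬((¬¬(α ⊙ γ) ⊙ β) ⇒ ¬(α ⇒ ¬δ)) = 1 − 1.000 = 0.000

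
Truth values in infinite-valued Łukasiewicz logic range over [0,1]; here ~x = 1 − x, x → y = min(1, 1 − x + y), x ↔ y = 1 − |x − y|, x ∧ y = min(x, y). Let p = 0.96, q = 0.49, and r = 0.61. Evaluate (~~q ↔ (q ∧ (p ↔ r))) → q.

~q = 1 − 0.49 = 0.51
~~q = 1 − 0.51 = 0.49
p ↔ r = 1 − |0.96 − 0.61| = 1 − 0.35 = 0.65
q ∧ (p ↔ r) = min(0.49, 0.65) = 0.49
~~q ↔ (q ∧ (p ↔ r)) = 1 − |0.49 − 0.49| = 1 − 0.00 = 1.00
(~~q ↔ (q ∧ (p ↔ r))) → q = min(1, 1 − 1.00 + 0.49) = min(1, 0.49) = 0.49

0.49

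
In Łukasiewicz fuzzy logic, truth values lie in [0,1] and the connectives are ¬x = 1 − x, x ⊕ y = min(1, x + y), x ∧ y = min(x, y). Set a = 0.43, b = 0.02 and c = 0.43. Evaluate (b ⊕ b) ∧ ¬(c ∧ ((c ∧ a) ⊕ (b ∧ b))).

0.04

b ⊕ b = min(1, 0.02 + 0.02) = min(1, 0.04) = 0.04
c ∧ a = min(0.43, 0.43) = 0.43
b ∧ b = min(0.02, 0.02) = 0.02
(c ∧ a) ⊕ (b ∧ b) = min(1, 0.43 + 0.02) = min(1, 0.45) = 0.45
c ∧ ((c ∧ a) ⊕ (b ∧ b)) = min(0.43, 0.45) = 0.43
¬(c ∧ ((c ∧ a) ⊕ (b ∧ b))) = 1 − 0.43 = 0.57
(b ⊕ b) ∧ ¬(c ∧ ((c ∧ a) ⊕ (b ∧ b))) = min(0.04, 0.57) = 0.04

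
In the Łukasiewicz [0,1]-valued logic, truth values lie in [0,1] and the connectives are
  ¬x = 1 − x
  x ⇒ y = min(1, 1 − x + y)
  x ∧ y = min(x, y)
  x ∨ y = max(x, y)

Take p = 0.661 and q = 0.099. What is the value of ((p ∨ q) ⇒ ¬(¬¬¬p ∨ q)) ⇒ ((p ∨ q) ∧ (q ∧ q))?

0.099

p ∨ q = max(0.661, 0.099) = 0.661
¬p = 1 − 0.661 = 0.339
¬¬p = 1 − 0.339 = 0.661
¬¬¬p = 1 − 0.661 = 0.339
¬¬¬p ∨ q = max(0.339, 0.099) = 0.339
¬(¬¬¬p ∨ q) = 1 − 0.339 = 0.661
(p ∨ q) ⇒ ¬(¬¬¬p ∨ q) = min(1, 1 − 0.661 + 0.661) = min(1, 1.000) = 1.000
q ∧ q = min(0.099, 0.099) = 0.099
(p ∨ q) ∧ (q ∧ q) = min(0.661, 0.099) = 0.099
((p ∨ q) ⇒ ¬(¬¬¬p ∨ q)) ⇒ ((p ∨ q) ∧ (q ∧ q)) = min(1, 1 − 1.000 + 0.099) = min(1, 0.099) = 0.099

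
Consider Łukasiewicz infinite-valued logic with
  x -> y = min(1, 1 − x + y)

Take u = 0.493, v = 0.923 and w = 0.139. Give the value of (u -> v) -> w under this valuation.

0.139

u -> v = min(1, 1 − 0.493 + 0.923) = min(1, 1.430) = 1.000
(u -> v) -> w = min(1, 1 − 1.000 + 0.139) = min(1, 0.139) = 0.139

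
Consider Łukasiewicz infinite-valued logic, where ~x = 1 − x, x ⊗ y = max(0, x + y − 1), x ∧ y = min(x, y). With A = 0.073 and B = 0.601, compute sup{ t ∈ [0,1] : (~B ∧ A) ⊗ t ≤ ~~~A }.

1.000

~B = 1 − 0.601 = 0.399
~B ∧ A = min(0.399, 0.073) = 0.073
So the left factor is ~B ∧ A = 0.073.
~A = 1 − 0.073 = 0.927
~~A = 1 − 0.927 = 0.073
~~~A = 1 − 0.073 = 0.927
So the right-hand bound is ~~~A = 0.927.
The residuum of the Łukasiewicz t-norm gives the supremum: min(1, 1 − 0.073 + 0.927).
1 − 0.073 + 0.927 = 1.854, so t = min(1, 1.854) = 1.000.
Check: 0.073 ⊗ 1.000 = max(0, 0.073) = 0.073 ≤ 0.927.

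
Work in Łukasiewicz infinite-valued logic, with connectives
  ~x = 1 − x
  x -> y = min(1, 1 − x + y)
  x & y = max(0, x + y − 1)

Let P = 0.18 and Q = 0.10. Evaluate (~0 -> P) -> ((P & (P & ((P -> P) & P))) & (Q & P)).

0.82

~0 = 1 − 0.00 = 1.00
~0 -> P = min(1, 1 − 1.00 + 0.18) = min(1, 0.18) = 0.18
P -> P = min(1, 1 − 0.18 + 0.18) = min(1, 1.00) = 1.00
(P -> P) & P = max(0, 1.00 + 0.18 − 1) = max(0, 0.18) = 0.18
P & ((P -> P) & P) = max(0, 0.18 + 0.18 − 1) = max(0, -0.64) = 0.00
P & (P & ((P -> P) & P)) = max(0, 0.18 + 0.00 − 1) = max(0, -0.82) = 0.00
Q & P = max(0, 0.10 + 0.18 − 1) = max(0, -0.72) = 0.00
(P & (P & ((P -> P) & P))) & (Q & P) = max(0, 0.00 + 0.00 − 1) = max(0, -1.00) = 0.00
(~0 -> P) -> ((P & (P & ((P -> P) & P))) & (Q & P)) = min(1, 1 − 0.18 + 0.00) = min(1, 0.82) = 0.82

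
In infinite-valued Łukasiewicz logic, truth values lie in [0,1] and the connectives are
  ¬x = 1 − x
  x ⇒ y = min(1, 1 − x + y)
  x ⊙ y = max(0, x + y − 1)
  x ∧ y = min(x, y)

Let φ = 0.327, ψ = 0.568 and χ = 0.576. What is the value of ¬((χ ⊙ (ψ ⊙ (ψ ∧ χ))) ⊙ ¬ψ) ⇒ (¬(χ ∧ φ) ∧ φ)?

0.327

ψ ∧ χ = min(0.568, 0.576) = 0.568
ψ ⊙ (ψ ∧ χ) = max(0, 0.568 + 0.568 − 1) = max(0, 0.136) = 0.136
χ ⊙ (ψ ⊙ (ψ ∧ χ)) = max(0, 0.576 + 0.136 − 1) = max(0, -0.288) = 0.000
¬ψ = 1 − 0.568 = 0.432
(χ ⊙ (ψ ⊙ (ψ ∧ χ))) ⊙ ¬ψ = max(0, 0.000 + 0.432 − 1) = max(0, -0.568) = 0.000
¬((χ ⊙ (ψ ⊙ (ψ ∧ χ))) ⊙ ¬ψ) = 1 − 0.000 = 1.000
χ ∧ φ = min(0.576, 0.327) = 0.327
¬(χ ∧ φ) = 1 − 0.327 = 0.673
¬(χ ∧ φ) ∧ φ = min(0.673, 0.327) = 0.327
¬((χ ⊙ (ψ ⊙ (ψ ∧ χ))) ⊙ ¬ψ) ⇒ (¬(χ ∧ φ) ∧ φ) = min(1, 1 − 1.000 + 0.327) = min(1, 0.327) = 0.327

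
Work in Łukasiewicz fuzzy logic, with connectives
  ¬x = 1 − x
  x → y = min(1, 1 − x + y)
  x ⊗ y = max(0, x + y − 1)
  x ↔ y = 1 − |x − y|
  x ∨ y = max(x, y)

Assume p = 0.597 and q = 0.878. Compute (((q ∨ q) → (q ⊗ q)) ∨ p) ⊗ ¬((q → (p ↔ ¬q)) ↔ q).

0.109

q ∨ q = max(0.878, 0.878) = 0.878
q ⊗ q = max(0, 0.878 + 0.878 − 1) = max(0, 0.756) = 0.756
(q ∨ q) → (q ⊗ q) = min(1, 1 − 0.878 + 0.756) = min(1, 0.878) = 0.878
((q ∨ q) → (q ⊗ q)) ∨ p = max(0.878, 0.597) = 0.878
¬q = 1 − 0.878 = 0.122
p ↔ ¬q = 1 − |0.597 − 0.122| = 1 − 0.475 = 0.525
q → (p ↔ ¬q) = min(1, 1 − 0.878 + 0.525) = min(1, 0.647) = 0.647
(q → (p ↔ ¬q)) ↔ q = 1 − |0.647 − 0.878| = 1 − 0.231 = 0.769
¬((q → (p ↔ ¬q)) ↔ q) = 1 − 0.769 = 0.231
(((q ∨ q) → (q ⊗ q)) ∨ p) ⊗ ¬((q → (p ↔ ¬q)) ↔ q) = max(0, 0.878 + 0.231 − 1) = max(0, 0.109) = 0.109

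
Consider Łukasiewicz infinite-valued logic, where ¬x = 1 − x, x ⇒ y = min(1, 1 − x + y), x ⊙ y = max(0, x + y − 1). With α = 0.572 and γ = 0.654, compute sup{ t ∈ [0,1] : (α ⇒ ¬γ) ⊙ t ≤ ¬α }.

¬γ = 1 − 0.654 = 0.346
α ⇒ ¬γ = min(1, 1 − 0.572 + 0.346) = min(1, 0.774) = 0.774
So the left factor is α ⇒ ¬γ = 0.774.
¬α = 1 − 0.572 = 0.428
So the right-hand bound is ¬α = 0.428.
The residuum of the Łukasiewicz t-norm gives the supremum: min(1, 1 − 0.774 + 0.428).
1 − 0.774 + 0.428 = 0.654, so t = min(1, 0.654) = 0.654.
Check: 0.774 ⊙ 0.654 = max(0, 0.428) = 0.428 ≤ 0.428.

0.654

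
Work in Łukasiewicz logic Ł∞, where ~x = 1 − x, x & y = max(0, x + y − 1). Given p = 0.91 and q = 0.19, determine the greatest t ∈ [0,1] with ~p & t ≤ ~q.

1.00

~p = 1 − 0.91 = 0.09
So the left factor is ~p = 0.09.
~q = 1 − 0.19 = 0.81
So the right-hand bound is ~q = 0.81.
The residuum of the Łukasiewicz t-norm gives the supremum: min(1, 1 − 0.09 + 0.81).
1 − 0.09 + 0.81 = 1.72, so t = min(1, 1.72) = 1.00.
Check: 0.09 & 1.00 = max(0, 0.09) = 0.09 ≤ 0.81.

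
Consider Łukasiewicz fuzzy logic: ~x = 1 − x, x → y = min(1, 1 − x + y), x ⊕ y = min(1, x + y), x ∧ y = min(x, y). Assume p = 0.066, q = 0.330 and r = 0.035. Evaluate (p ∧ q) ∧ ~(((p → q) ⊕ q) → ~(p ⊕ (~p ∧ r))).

0.066

p ∧ q = min(0.066, 0.330) = 0.066
p → q = min(1, 1 − 0.066 + 0.330) = min(1, 1.264) = 1.000
(p → q) ⊕ q = min(1, 1.000 + 0.330) = min(1, 1.330) = 1.000
~p = 1 − 0.066 = 0.934
~p ∧ r = min(0.934, 0.035) = 0.035
p ⊕ (~p ∧ r) = min(1, 0.066 + 0.035) = min(1, 0.101) = 0.101
~(p ⊕ (~p ∧ r)) = 1 − 0.101 = 0.899
((p → q) ⊕ q) → ~(p ⊕ (~p ∧ r)) = min(1, 1 − 1.000 + 0.899) = min(1, 0.899) = 0.899
~(((p → q) ⊕ q) → ~(p ⊕ (~p ∧ r))) = 1 − 0.899 = 0.101
(p ∧ q) ∧ ~(((p → q) ⊕ q) → ~(p ⊕ (~p ∧ r))) = min(0.066, 0.101) = 0.066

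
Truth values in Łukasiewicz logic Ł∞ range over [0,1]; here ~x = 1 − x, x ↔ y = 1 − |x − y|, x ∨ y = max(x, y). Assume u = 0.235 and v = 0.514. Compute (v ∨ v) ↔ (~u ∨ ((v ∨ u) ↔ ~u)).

0.749

v ∨ v = max(0.514, 0.514) = 0.514
~u = 1 − 0.235 = 0.765
v ∨ u = max(0.514, 0.235) = 0.514
(v ∨ u) ↔ ~u = 1 − |0.514 − 0.765| = 1 − 0.251 = 0.749
~u ∨ ((v ∨ u) ↔ ~u) = max(0.765, 0.749) = 0.765
(v ∨ v) ↔ (~u ∨ ((v ∨ u) ↔ ~u)) = 1 − |0.514 − 0.765| = 1 − 0.251 = 0.749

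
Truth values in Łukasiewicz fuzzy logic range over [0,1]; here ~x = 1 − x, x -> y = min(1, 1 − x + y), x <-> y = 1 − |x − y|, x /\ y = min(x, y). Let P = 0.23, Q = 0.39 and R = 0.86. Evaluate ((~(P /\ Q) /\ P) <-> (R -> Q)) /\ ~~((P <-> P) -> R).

0.70

P /\ Q = min(0.23, 0.39) = 0.23
~(P /\ Q) = 1 − 0.23 = 0.77
~(P /\ Q) /\ P = min(0.77, 0.23) = 0.23
R -> Q = min(1, 1 − 0.86 + 0.39) = min(1, 0.53) = 0.53
(~(P /\ Q) /\ P) <-> (R -> Q) = 1 − |0.23 − 0.53| = 1 − 0.30 = 0.70
P <-> P = 1 − |0.23 − 0.23| = 1 − 0.00 = 1.00
(P <-> P) -> R = min(1, 1 − 1.00 + 0.86) = min(1, 0.86) = 0.86
~((P <-> P) -> R) = 1 − 0.86 = 0.14
~~((P <-> P) -> R) = 1 − 0.14 = 0.86
((~(P /\ Q) /\ P) <-> (R -> Q)) /\ ~~((P <-> P) -> R) = min(0.70, 0.86) = 0.70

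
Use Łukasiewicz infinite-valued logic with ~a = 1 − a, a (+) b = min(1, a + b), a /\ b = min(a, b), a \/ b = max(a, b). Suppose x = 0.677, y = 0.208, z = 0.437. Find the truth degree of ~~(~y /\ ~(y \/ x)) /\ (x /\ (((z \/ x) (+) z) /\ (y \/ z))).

0.323

~y = 1 − 0.208 = 0.792
y \/ x = max(0.208, 0.677) = 0.677
~(y \/ x) = 1 − 0.677 = 0.323
~y /\ ~(y \/ x) = min(0.792, 0.323) = 0.323
~(~y /\ ~(y \/ x)) = 1 − 0.323 = 0.677
~~(~y /\ ~(y \/ x)) = 1 − 0.677 = 0.323
z \/ x = max(0.437, 0.677) = 0.677
(z \/ x) (+) z = min(1, 0.677 + 0.437) = min(1, 1.114) = 1.000
y \/ z = max(0.208, 0.437) = 0.437
((z \/ x) (+) z) /\ (y \/ z) = min(1.000, 0.437) = 0.437
x /\ (((z \/ x) (+) z) /\ (y \/ z)) = min(0.677, 0.437) = 0.437
~~(~y /\ ~(y \/ x)) /\ (x /\ (((z \/ x) (+) z) /\ (y \/ z))) = min(0.323, 0.437) = 0.323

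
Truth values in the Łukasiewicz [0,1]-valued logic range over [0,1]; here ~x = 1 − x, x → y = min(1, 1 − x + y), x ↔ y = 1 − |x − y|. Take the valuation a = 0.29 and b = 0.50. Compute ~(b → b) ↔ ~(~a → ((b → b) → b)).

0.79

b → b = min(1, 1 − 0.50 + 0.50) = min(1, 1.00) = 1.00
~(b → b) = 1 − 1.00 = 0.00
~a = 1 − 0.29 = 0.71
(b → b) → b = min(1, 1 − 1.00 + 0.50) = min(1, 0.50) = 0.50
~a → ((b → b) → b) = min(1, 1 − 0.71 + 0.50) = min(1, 0.79) = 0.79
~(~a → ((b → b) → b)) = 1 − 0.79 = 0.21
~(b → b) ↔ ~(~a → ((b → b) → b)) = 1 − |0.00 − 0.21| = 1 − 0.21 = 0.79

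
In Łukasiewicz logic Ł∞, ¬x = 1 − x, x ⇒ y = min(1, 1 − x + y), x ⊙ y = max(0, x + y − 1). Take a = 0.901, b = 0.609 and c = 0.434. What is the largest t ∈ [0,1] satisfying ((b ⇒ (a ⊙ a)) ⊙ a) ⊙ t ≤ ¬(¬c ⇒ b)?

a ⊙ a = max(0, 0.901 + 0.901 − 1) = max(0, 0.802) = 0.802
b ⇒ (a ⊙ a) = min(1, 1 − 0.609 + 0.802) = min(1, 1.193) = 1.000
(b ⇒ (a ⊙ a)) ⊙ a = max(0, 1.000 + 0.901 − 1) = max(0, 0.901) = 0.901
So the left factor is (b ⇒ (a ⊙ a)) ⊙ a = 0.901.
¬c = 1 − 0.434 = 0.566
¬c ⇒ b = min(1, 1 − 0.566 + 0.609) = min(1, 1.043) = 1.000
¬(¬c ⇒ b) = 1 − 1.000 = 0.000
So the right-hand bound is ¬(¬c ⇒ b) = 0.000.
The residuum of the Łukasiewicz t-norm gives the supremum: min(1, 1 − 0.901 + 0.000).
1 − 0.901 + 0.000 = 0.099, so t = min(1, 0.099) = 0.099.
Check: 0.901 ⊙ 0.099 = max(0, 0.000) = 0.000 ≤ 0.000.

0.099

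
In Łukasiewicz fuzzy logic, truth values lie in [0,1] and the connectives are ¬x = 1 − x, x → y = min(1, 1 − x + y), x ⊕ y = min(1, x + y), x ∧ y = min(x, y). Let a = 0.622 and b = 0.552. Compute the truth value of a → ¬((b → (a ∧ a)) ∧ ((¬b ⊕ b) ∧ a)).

a ∧ a = min(0.622, 0.622) = 0.622
b → (a ∧ a) = min(1, 1 − 0.552 + 0.622) = min(1, 1.070) = 1.000
¬b = 1 − 0.552 = 0.448
¬b ⊕ b = min(1, 0.448 + 0.552) = min(1, 1.000) = 1.000
(¬b ⊕ b) ∧ a = min(1.000, 0.622) = 0.622
(b → (a ∧ a)) ∧ ((¬b ⊕ b) ∧ a) = min(1.000, 0.622) = 0.622
¬((b → (a ∧ a)) ∧ ((¬b ⊕ b) ∧ a)) = 1 − 0.622 = 0.378
a → ¬((b → (a ∧ a)) ∧ ((¬b ⊕ b) ∧ a)) = min(1, 1 − 0.622 + 0.378) = min(1, 0.756) = 0.756

0.756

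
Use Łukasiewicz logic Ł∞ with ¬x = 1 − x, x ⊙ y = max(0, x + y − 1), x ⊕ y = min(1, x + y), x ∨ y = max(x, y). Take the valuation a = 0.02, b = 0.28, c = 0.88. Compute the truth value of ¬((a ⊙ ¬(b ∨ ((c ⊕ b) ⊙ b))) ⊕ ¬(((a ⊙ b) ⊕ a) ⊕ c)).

c ⊕ b = min(1, 0.88 + 0.28) = min(1, 1.16) = 1.00
(c ⊕ b) ⊙ b = max(0, 1.00 + 0.28 − 1) = max(0, 0.28) = 0.28
b ∨ ((c ⊕ b) ⊙ b) = max(0.28, 0.28) = 0.28
¬(b ∨ ((c ⊕ b) ⊙ b)) = 1 − 0.28 = 0.72
a ⊙ ¬(b ∨ ((c ⊕ b) ⊙ b)) = max(0, 0.02 + 0.72 − 1) = max(0, -0.26) = 0.00
a ⊙ b = max(0, 0.02 + 0.28 − 1) = max(0, -0.70) = 0.00
(a ⊙ b) ⊕ a = min(1, 0.00 + 0.02) = min(1, 0.02) = 0.02
((a ⊙ b) ⊕ a) ⊕ c = min(1, 0.02 + 0.88) = min(1, 0.90) = 0.90
¬(((a ⊙ b) ⊕ a) ⊕ c) = 1 − 0.90 = 0.10
(a ⊙ ¬(b ∨ ((c ⊕ b) ⊙ b))) ⊕ ¬(((a ⊙ b) ⊕ a) ⊕ c) = min(1, 0.00 + 0.10) = min(1, 0.10) = 0.10
¬((a ⊙ ¬(b ∨ ((c ⊕ b) ⊙ b))) ⊕ ¬(((a ⊙ b) ⊕ a) ⊕ c)) = 1 − 0.10 = 0.90

0.90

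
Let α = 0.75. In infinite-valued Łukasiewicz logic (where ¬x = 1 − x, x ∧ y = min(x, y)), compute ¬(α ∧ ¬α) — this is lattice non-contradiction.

¬α = 1 − 0.75 = 0.25
α ∧ ¬α = min(0.75, 0.25) = 0.25
¬(α ∧ ¬α) = 1 − 0.25 = 0.75
(The value 0.75 < 1 shows this instance is not satisfied; not a Ł∞-tautology — its value is 1 − min(a, 1−a).)

0.75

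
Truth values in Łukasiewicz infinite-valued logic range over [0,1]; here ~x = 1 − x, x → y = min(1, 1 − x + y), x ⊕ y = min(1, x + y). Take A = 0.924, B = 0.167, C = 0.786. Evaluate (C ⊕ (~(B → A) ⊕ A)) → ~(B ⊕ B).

0.666

B → A = min(1, 1 − 0.167 + 0.924) = min(1, 1.757) = 1.000
~(B → A) = 1 − 1.000 = 0.000
~(B → A) ⊕ A = min(1, 0.000 + 0.924) = min(1, 0.924) = 0.924
C ⊕ (~(B → A) ⊕ A) = min(1, 0.786 + 0.924) = min(1, 1.710) = 1.000
B ⊕ B = min(1, 0.167 + 0.167) = min(1, 0.334) = 0.334
~(B ⊕ B) = 1 − 0.334 = 0.666
(C ⊕ (~(B → A) ⊕ A)) → ~(B ⊕ B) = min(1, 1 − 1.000 + 0.666) = min(1, 0.666) = 0.666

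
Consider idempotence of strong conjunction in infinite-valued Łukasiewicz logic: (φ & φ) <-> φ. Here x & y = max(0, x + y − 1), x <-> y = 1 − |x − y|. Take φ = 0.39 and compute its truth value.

φ & φ = max(0, 0.39 + 0.39 − 1) = max(0, -0.22) = 0.00
(φ & φ) <-> φ = 1 − |0.00 − 0.39| = 1 − 0.39 = 0.61
(The value 0.61 < 1 shows this instance is not satisfied; fails in Ł∞ since a ⊗ a = max(0, 2a−1) ≠ a in general.)

0.61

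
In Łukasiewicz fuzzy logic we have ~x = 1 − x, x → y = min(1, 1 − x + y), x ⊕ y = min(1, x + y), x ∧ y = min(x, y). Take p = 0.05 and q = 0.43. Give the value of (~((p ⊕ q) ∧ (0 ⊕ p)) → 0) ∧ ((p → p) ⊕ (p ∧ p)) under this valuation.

p ⊕ q = min(1, 0.05 + 0.43) = min(1, 0.48) = 0.48
0 ⊕ p = min(1, 0.00 + 0.05) = min(1, 0.05) = 0.05
(p ⊕ q) ∧ (0 ⊕ p) = min(0.48, 0.05) = 0.05
~((p ⊕ q) ∧ (0 ⊕ p)) = 1 − 0.05 = 0.95
~((p ⊕ q) ∧ (0 ⊕ p)) → 0 = min(1, 1 − 0.95 + 0.00) = min(1, 0.05) = 0.05
p → p = min(1, 1 − 0.05 + 0.05) = min(1, 1.00) = 1.00
p ∧ p = min(0.05, 0.05) = 0.05
(p → p) ⊕ (p ∧ p) = min(1, 1.00 + 0.05) = min(1, 1.05) = 1.00
(~((p ⊕ q) ∧ (0 ⊕ p)) → 0) ∧ ((p → p) ⊕ (p ∧ p)) = min(0.05, 1.00) = 0.05

0.05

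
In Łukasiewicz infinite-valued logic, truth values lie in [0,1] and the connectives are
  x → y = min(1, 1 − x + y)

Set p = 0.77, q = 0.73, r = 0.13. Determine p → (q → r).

0.63

q → r = min(1, 1 − 0.73 + 0.13) = min(1, 0.40) = 0.40
p → (q → r) = min(1, 1 − 0.77 + 0.40) = min(1, 0.63) = 0.63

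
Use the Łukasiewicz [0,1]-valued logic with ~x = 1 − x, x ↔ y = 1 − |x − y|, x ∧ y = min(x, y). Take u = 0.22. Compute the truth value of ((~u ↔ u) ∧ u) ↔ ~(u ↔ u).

~u = 1 − 0.22 = 0.78
~u ↔ u = 1 − |0.78 − 0.22| = 1 − 0.56 = 0.44
(~u ↔ u) ∧ u = min(0.44, 0.22) = 0.22
u ↔ u = 1 − |0.22 − 0.22| = 1 − 0.00 = 1.00
~(u ↔ u) = 1 − 1.00 = 0.00
((~u ↔ u) ∧ u) ↔ ~(u ↔ u) = 1 − |0.22 − 0.00| = 1 − 0.22 = 0.78

0.78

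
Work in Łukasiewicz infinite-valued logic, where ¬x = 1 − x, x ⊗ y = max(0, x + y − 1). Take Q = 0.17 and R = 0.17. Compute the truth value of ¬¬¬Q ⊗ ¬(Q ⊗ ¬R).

0.83

¬Q = 1 − 0.17 = 0.83
¬¬Q = 1 − 0.83 = 0.17
¬¬¬Q = 1 − 0.17 = 0.83
¬R = 1 − 0.17 = 0.83
Q ⊗ ¬R = max(0, 0.17 + 0.83 − 1) = max(0, 0.00) = 0.00
¬(Q ⊗ ¬R) = 1 − 0.00 = 1.00
¬¬¬Q ⊗ ¬(Q ⊗ ¬R) = max(0, 0.83 + 1.00 − 1) = max(0, 0.83) = 0.83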